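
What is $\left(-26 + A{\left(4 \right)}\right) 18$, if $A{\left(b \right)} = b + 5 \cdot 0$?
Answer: $-396$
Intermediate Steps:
$A{\left(b \right)} = b$ ($A{\left(b \right)} = b + 0 = b$)
$\left(-26 + A{\left(4 \right)}\right) 18 = \left(-26 + 4\right) 18 = \left(-22\right) 18 = -396$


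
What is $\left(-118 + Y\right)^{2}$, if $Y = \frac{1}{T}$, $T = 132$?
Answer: $\frac{242580625}{17424} \approx 13922.0$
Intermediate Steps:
$Y = \frac{1}{132} \approx 0.0075758$
$\left(-118 + Y\right)^{2} = \left(-118 + \frac{1}{132}\right)^{2} = \left(- \frac{15575}{132}\right)^{2} = \frac{242580625}{17424}$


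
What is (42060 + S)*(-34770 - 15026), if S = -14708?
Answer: -1362020192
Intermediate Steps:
(42060 + S)*(-34770 - 15026) = (42060 - 14708)*(-34770 - 15026) = 27352*(-49796) = -1362020192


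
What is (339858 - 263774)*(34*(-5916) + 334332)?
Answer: 10133475792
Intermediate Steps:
(339858 - 263774)*(34*(-5916) + 334332) = 76084*(-201144 + 334332) = 76084*133188 = 10133475792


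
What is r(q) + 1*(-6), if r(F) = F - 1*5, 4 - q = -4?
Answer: -3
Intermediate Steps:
q = 8 (q = 4 - 1*(-4) = 4 + 4 = 8)
r(F) = -5 + F (r(F) = F - 5 = -5 + F)
r(q) + 1*(-6) = (-5 + 8) + 1*(-6) = 3 - 6 = -3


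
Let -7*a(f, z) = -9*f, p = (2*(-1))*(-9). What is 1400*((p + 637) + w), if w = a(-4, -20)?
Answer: 909800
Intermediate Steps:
p = 18 (p = -2*(-9) = 18)
a(f, z) = 9*f/7 (a(f, z) = -(-9)*f/7 = 9*f/7)
w = -36/7 (w = (9/7)*(-4) = -36/7 ≈ -5.1429)
1400*((p + 637) + w) = 1400*((18 + 637) - 36/7) = 1400*(655 - 36/7) = 1400*(4549/7) = 909800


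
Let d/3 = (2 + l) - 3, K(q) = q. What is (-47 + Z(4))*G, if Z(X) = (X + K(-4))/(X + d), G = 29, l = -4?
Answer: -1363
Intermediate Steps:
d = -15 (d = 3*((2 - 4) - 3) = 3*(-2 - 3) = 3*(-5) = -15)
Z(X) = (-4 + X)/(-15 + X) (Z(X) = (X - 4)/(X - 15) = (-4 + X)/(-15 + X))
(-47 + Z(4))*G = (-47 + (-4 + 4)/(-15 + 4))*29 = (-47 + 0/(-11))*29 = (-47 - 1/11*0)*29 = (-47 + 0)*29 = -47*29 = -1363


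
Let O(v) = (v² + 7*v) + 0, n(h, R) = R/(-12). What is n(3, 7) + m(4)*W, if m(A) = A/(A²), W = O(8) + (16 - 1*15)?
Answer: 89/3 ≈ 29.667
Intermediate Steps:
n(h, R) = -R/12 (n(h, R) = R*(-1/12) = -R/12)
O(v) = v² + 7*v
W = 121 (W = 8*(7 + 8) + (16 - 1*15) = 8*15 + (16 - 15) = 120 + 1 = 121)
m(A) = 1/A (m(A) = A/A² = 1/A)
n(3, 7) + m(4)*W = -1/12*7 + 121/4 = -7/12 + (¼)*121 = -7/12 + 121/4 = 89/3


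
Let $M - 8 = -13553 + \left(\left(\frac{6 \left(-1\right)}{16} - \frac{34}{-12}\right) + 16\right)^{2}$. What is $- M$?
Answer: $\frac{7605671}{576} \approx 13204.0$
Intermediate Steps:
$M = - \frac{7605671}{576}$ ($M = 8 - \left(13553 - \left(\left(\frac{6 \left(-1\right)}{16} - \frac{34}{-12}\right) + 16\right)^{2}\right) = 8 - \left(13553 - \left(\left(\left(-6\right) \frac{1}{16} - - \frac{17}{6}\right) + 16\right)^{2}\right) = 8 - \left(13553 - \left(\left(- \frac{3}{8} + \frac{17}{6}\right) + 16\right)^{2}\right) = 8 - \left(13553 - \left(\frac{59}{24} + 16\right)^{2}\right) = 8 - \left(13553 - \left(\frac{443}{24}\right)^{2}\right) = 8 + \left(-13553 + \frac{196249}{576}\right) = 8 - \frac{7610279}{576} = - \frac{7605671}{576} \approx -13204.0$)
$- M = \left(-1\right) \left(- \frac{7605671}{576}\right) = \frac{7605671}{576}$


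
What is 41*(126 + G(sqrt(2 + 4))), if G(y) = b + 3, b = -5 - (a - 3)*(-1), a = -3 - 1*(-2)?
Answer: 4920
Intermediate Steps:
a = -1 (a = -3 + 2 = -1)
b = -9 (b = -5 - (-1 - 3)*(-1) = -5 - (-4)*(-1) = -5 - 1*4 = -5 - 4 = -9)
G(y) = -6 (G(y) = -9 + 3 = -6)
41*(126 + G(sqrt(2 + 4))) = 41*(126 - 6) = 41*120 = 4920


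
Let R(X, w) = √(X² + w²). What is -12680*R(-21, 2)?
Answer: -12680*√445 ≈ -2.6749e+5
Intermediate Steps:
-12680*R(-21, 2) = -12680*√((-21)² + 2²) = -12680*√(441 + 4) = -12680*√445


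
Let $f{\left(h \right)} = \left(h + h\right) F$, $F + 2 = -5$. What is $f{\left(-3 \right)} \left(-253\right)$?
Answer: $-10626$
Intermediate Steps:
$F = -7$ ($F = -2 - 5 = -7$)
$f{\left(h \right)} = - 14 h$ ($f{\left(h \right)} = \left(h + h\right) \left(-7\right) = 2 h \left(-7\right) = - 14 h$)
$f{\left(-3 \right)} \left(-253\right) = \left(-14\right) \left(-3\right) \left(-253\right) = 42 \left(-253\right) = -10626$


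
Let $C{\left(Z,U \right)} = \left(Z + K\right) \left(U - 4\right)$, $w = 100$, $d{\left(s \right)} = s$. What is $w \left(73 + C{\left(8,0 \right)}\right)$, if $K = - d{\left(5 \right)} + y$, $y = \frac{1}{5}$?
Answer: $6020$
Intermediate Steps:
$y = \frac{1}{5} \approx 0.2$
$K = - \frac{24}{5}$ ($K = \left(-1\right) 5 + \frac{1}{5} = -5 + \frac{1}{5} = - \frac{24}{5} \approx -4.8$)
$C{\left(Z,U \right)} = \left(-4 + U\right) \left(- \frac{24}{5} + Z\right)$ ($C{\left(Z,U \right)} = \left(Z - \frac{24}{5}\right) \left(U - 4\right) = \left(- \frac{24}{5} + Z\right) \left(-4 + U\right) = \left(-4 + U\right) \left(- \frac{24}{5} + Z\right)$)
$w \left(73 + C{\left(8,0 \right)}\right) = 100 \left(73 + \left(\frac{96}{5} - 32 - 0 + 0 \cdot 8\right)\right) = 100 \left(73 + \left(\frac{96}{5} - 32 + 0 + 0\right)\right) = 100 \left(73 - \frac{64}{5}\right) = 100 \cdot \frac{301}{5} = 6020$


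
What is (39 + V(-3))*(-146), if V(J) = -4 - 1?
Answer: -4964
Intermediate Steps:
V(J) = -5
(39 + V(-3))*(-146) = (39 - 5)*(-146) = 34*(-146) = -4964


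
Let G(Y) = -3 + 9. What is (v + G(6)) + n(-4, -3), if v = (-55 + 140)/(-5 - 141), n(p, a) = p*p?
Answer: 3127/146 ≈ 21.418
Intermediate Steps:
n(p, a) = p²
G(Y) = 6
v = -85/146 (v = 85/(-146) = 85*(-1/146) = -85/146 ≈ -0.58219)
(v + G(6)) + n(-4, -3) = (-85/146 + 6) + (-4)² = 791/146 + 16 = 3127/146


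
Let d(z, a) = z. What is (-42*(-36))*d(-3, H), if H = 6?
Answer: -4536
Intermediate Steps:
(-42*(-36))*d(-3, H) = -42*(-36)*(-3) = 1512*(-3) = -4536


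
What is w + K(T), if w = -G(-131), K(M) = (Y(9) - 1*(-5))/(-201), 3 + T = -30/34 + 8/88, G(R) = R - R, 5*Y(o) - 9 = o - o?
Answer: -34/1005 ≈ -0.033831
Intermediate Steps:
Y(o) = 9/5 (Y(o) = 9/5 + (o - o)/5 = 9/5 + (⅕)*0 = 9/5 + 0 = 9/5)
G(R) = 0
T = -709/187 (T = -3 + (-30/34 + 8/88) = -3 + (-30*1/34 + 8*(1/88)) = -3 + (-15/17 + 1/11) = -3 - 148/187 = -709/187 ≈ -3.7914)
K(M) = -34/1005 (K(M) = (9/5 - 1*(-5))/(-201) = (9/5 + 5)*(-1/201) = (34/5)*(-1/201) = -34/1005)
w = 0 (w = -1*0 = 0)
w + K(T) = 0 - 34/1005 = -34/1005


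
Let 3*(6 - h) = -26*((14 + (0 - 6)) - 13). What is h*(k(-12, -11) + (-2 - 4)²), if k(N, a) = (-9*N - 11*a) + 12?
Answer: -31024/3 ≈ -10341.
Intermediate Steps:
k(N, a) = 12 - 11*a - 9*N (k(N, a) = (-11*a - 9*N) + 12 = 12 - 11*a - 9*N)
h = -112/3 (h = 6 - (-26)*((14 + (0 - 6)) - 13)/3 = 6 - (-26)*((14 - 6) - 13)/3 = 6 - (-26)*(8 - 13)/3 = 6 - (-26)*(-5)/3 = 6 - ⅓*130 = 6 - 130/3 = -112/3 ≈ -37.333)
h*(k(-12, -11) + (-2 - 4)²) = -112*((12 - 11*(-11) - 9*(-12)) + (-2 - 4)²)/3 = -112*((12 + 121 + 108) + (-6)²)/3 = -112*(241 + 36)/3 = -112/3*277 = -31024/3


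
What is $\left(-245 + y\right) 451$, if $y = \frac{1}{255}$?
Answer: $- \frac{28175774}{255} \approx -1.1049 \cdot 10^{5}$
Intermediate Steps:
$y = \frac{1}{255} \approx 0.0039216$
$\left(-245 + y\right) 451 = \left(-245 + \frac{1}{255}\right) 451 = \left(- \frac{62474}{255}\right) 451 = - \frac{28175774}{255}$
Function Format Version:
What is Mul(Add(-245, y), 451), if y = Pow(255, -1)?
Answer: Rational(-28175774, 255) ≈ -1.1049e+5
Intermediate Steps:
y = Rational(1, 255) ≈ 0.0039216
Mul(Add(-245, y), 451) = Mul(Add(-245, Rational(1, 255)), 451) = Mul(Rational(-62474, 255), 451) = Rational(-28175774, 255)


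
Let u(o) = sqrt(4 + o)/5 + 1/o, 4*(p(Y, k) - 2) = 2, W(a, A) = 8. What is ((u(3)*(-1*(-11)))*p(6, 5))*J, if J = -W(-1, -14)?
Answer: -220/3 - 44*sqrt(7) ≈ -189.75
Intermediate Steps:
p(Y, k) = 5/2 (p(Y, k) = 2 + (1/4)*2 = 2 + 1/2 = 5/2)
u(o) = 1/o + sqrt(4 + o)/5 (u(o) = sqrt(4 + o)*(1/5) + 1/o = sqrt(4 + o)/5 + 1/o = 1/o + sqrt(4 + o)/5)
J = -8 (J = -1*8 = -8)
((u(3)*(-1*(-11)))*p(6, 5))*J = (((1/3 + sqrt(4 + 3)/5)*(-1*(-11)))*(5/2))*(-8) = (((1/3 + sqrt(7)/5)*11)*(5/2))*(-8) = ((11/3 + 11*sqrt(7)/5)*(5/2))*(-8) = (55/6 + 11*sqrt(7)/2)*(-8) = -220/3 - 44*sqrt(7)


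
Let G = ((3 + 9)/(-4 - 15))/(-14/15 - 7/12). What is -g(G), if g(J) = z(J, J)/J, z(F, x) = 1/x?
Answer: -2989441/518400 ≈ -5.7667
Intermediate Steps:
G = 720/1729 (G = (12/(-19))/(-14*1/15 - 7*1/12) = (12*(-1/19))/(-14/15 - 7/12) = -12/(19*(-91/60)) = -12/19*(-60/91) = 720/1729 ≈ 0.41643)
g(J) = J⁻² (g(J) = 1/(J*J) = J⁻²)
-g(G) = -1/(720/1729)² = -1*2989441/518400 = -2989441/518400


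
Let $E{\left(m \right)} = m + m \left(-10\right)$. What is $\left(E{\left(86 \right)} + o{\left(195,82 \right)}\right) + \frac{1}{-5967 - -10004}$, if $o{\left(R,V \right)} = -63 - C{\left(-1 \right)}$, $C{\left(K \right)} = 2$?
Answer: $- \frac{3387042}{4037} \approx -839.0$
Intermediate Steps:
$E{\left(m \right)} = - 9 m$ ($E{\left(m \right)} = m - 10 m = - 9 m$)
$o{\left(R,V \right)} = -65$ ($o{\left(R,V \right)} = -63 - 2 = -65$)
$\left(E{\left(86 \right)} + o{\left(195,82 \right)}\right) + \frac{1}{-5967 - -10004} = \left(\left(-9\right) 86 - 65\right) + \frac{1}{-5967 - -10004} = \left(-774 - 65\right) + \frac{1}{-5967 + 10004} = -839 + \frac{1}{4037} = - \frac{3387042}{4037}$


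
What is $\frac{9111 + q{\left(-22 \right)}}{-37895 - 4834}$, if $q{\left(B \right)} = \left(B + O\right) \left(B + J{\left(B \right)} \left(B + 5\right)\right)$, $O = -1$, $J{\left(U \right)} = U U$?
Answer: $- \frac{66287}{14243} \approx -4.654$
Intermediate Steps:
$J{\left(U \right)} = U^{2}$
$q{\left(B \right)} = \left(-1 + B\right) \left(B + B^{2} \left(5 + B\right)\right)$ ($q{\left(B \right)} = \left(B - 1\right) \left(B + B^{2} \left(B + 5\right)\right) = \left(-1 + B\right) \left(B + B^{2} \left(5 + B\right)\right)$)
$\frac{9111 + q{\left(-22 \right)}}{-37895 - 4834} = \frac{9111 - 22 \left(-1 + \left(-22\right)^{3} - -88 + 4 \left(-22\right)^{2}\right)}{-37895 - 4834} = \frac{9111 - 22 \left(-1 - 10648 + 88 + 4 \cdot 484\right)}{-42729} = \left(9111 - 22 \left(-1 - 10648 + 88 + 1936\right)\right) \left(- \frac{1}{42729}\right) = \left(9111 - -189750\right) \left(- \frac{1}{42729}\right) = \left(9111 + 189750\right) \left(- \frac{1}{42729}\right) = 198861 \left(- \frac{1}{42729}\right) = - \frac{66287}{14243}$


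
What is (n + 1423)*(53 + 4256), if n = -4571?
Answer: -13564732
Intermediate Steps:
(n + 1423)*(53 + 4256) = (-4571 + 1423)*(53 + 4256) = -3148*4309 = -13564732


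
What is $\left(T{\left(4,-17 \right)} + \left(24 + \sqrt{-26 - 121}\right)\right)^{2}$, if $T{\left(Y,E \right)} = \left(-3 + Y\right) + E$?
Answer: $-83 + 112 i \sqrt{3} \approx -83.0 + 193.99 i$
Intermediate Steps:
$T{\left(Y,E \right)} = -3 + E + Y$
$\left(T{\left(4,-17 \right)} + \left(24 + \sqrt{-26 - 121}\right)\right)^{2} = \left(\left(-3 - 17 + 4\right) + \left(24 + \sqrt{-26 - 121}\right)\right)^{2} = \left(-16 + \left(24 + \sqrt{-147}\right)\right)^{2} = \left(-16 + \left(24 + 7 i \sqrt{3}\right)\right)^{2} = \left(8 + 7 i \sqrt{3}\right)^{2}$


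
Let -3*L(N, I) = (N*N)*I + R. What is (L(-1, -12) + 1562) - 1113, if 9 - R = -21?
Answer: 443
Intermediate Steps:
R = 30 (R = 9 - 1*(-21) = 9 + 21 = 30)
L(N, I) = -10 - I*N²/3 (L(N, I) = -((N*N)*I + 30)/3 = -(N²*I + 30)/3 = -(I*N² + 30)/3 = -(30 + I*N²)/3 = -10 - I*N²/3)
(L(-1, -12) + 1562) - 1113 = ((-10 - ⅓*(-12)*(-1)²) + 1562) - 1113 = ((-10 - ⅓*(-12)*1) + 1562) - 1113 = ((-10 + 4) + 1562) - 1113 = (-6 + 1562) - 1113 = 1556 - 1113 = 443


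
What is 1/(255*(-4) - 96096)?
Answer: -1/97116 ≈ -1.0297e-5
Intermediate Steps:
1/(255*(-4) - 96096) = 1/(-1020 - 96096) = 1/(-97116) = -1/97116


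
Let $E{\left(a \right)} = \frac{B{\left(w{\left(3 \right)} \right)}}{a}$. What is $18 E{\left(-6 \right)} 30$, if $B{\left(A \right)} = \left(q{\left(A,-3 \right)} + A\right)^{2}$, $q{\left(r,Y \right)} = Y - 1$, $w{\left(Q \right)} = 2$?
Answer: $-360$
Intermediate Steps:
$q{\left(r,Y \right)} = -1 + Y$ ($q{\left(r,Y \right)} = Y - 1 = -1 + Y$)
$B{\left(A \right)} = \left(-4 + A\right)^{2}$ ($B{\left(A \right)} = \left(\left(-1 - 3\right) + A\right)^{2} = \left(-4 + A\right)^{2}$)
$E{\left(a \right)} = \frac{4}{a}$ ($E{\left(a \right)} = \frac{\left(-4 + 2\right)^{2}}{a} = \frac{\left(-2\right)^{2}}{a} = \frac{4}{a}$)
$18 E{\left(-6 \right)} 30 = 18 \frac{4}{-6} \cdot 30 = 18 \cdot 4 \left(- \frac{1}{6}\right) 30 = 18 \left(- \frac{2}{3}\right) 30 = \left(-12\right) 30 = -360$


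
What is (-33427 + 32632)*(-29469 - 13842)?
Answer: 34432245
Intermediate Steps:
(-33427 + 32632)*(-29469 - 13842) = -795*(-43311) = 34432245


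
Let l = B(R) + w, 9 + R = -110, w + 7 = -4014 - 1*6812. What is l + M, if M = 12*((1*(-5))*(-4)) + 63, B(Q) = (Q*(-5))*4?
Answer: -8150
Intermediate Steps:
w = -10833 (w = -7 + (-4014 - 1*6812) = -7 + (-4014 - 6812) = -7 - 10826 = -10833)
R = -119 (R = -9 - 110 = -119)
B(Q) = -20*Q (B(Q) = -5*Q*4 = -20*Q)
M = 303 (M = 12*(-5*(-4)) + 63 = 12*20 + 63 = 240 + 63 = 303)
l = -8453 (l = -20*(-119) - 10833 = 2380 - 10833 = -8453)
l + M = -8453 + 303 = -8150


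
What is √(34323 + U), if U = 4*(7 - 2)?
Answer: √34343 ≈ 185.32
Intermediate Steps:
U = 20 (U = 4*5 = 20)
√(34323 + U) = √(34323 + 20) = √34343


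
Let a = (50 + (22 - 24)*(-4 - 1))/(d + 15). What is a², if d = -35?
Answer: 9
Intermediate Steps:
a = -3 (a = (50 + (22 - 24)*(-4 - 1))/(-35 + 15) = (50 - 2*(-5))/(-20) = (50 + 10)*(-1/20) = 60*(-1/20) = -3)
a² = (-3)² = 9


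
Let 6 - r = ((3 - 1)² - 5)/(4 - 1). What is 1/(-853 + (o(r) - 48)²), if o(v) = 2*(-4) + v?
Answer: 9/14524 ≈ 0.00061966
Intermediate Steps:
r = 19/3 (r = 6 - ((3 - 1)² - 5)/(4 - 1) = 6 - (2² - 5)/3 = 6 - (4 - 5)/3 = 6 - (-1)/3 = 6 - 1*(-⅓) = 6 + ⅓ = 19/3 ≈ 6.3333)
o(v) = -8 + v
1/(-853 + (o(r) - 48)²) = 1/(-853 + ((-8 + 19/3) - 48)²) = 1/(-853 + (-5/3 - 48)²) = 1/(-853 + (-149/3)²) = 1/(-853 + 22201/9) = 1/(14524/9) = 9/14524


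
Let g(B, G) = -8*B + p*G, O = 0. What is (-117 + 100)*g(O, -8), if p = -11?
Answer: -1496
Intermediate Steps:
g(B, G) = -11*G - 8*B (g(B, G) = -8*B - 11*G = -11*G - 8*B)
(-117 + 100)*g(O, -8) = (-117 + 100)*(-11*(-8) - 8*0) = -17*(88 + 0) = -17*88 = -1496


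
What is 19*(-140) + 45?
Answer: -2615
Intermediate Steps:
19*(-140) + 45 = -2660 + 45 = -2615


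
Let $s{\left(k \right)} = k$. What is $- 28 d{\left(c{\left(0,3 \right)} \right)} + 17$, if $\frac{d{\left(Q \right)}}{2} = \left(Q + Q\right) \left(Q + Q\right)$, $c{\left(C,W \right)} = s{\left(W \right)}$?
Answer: $-1999$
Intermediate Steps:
$c{\left(C,W \right)} = W$
$d{\left(Q \right)} = 8 Q^{2}$ ($d{\left(Q \right)} = 2 \left(Q + Q\right) \left(Q + Q\right) = 2 \cdot 2 Q 2 Q = 2 \cdot 4 Q^{2} = 8 Q^{2}$)
$- 28 d{\left(c{\left(0,3 \right)} \right)} + 17 = - 28 \cdot 8 \cdot 3^{2} + 17 = - 28 \cdot 8 \cdot 9 + 17 = \left(-28\right) 72 + 17 = -2016 + 17 = -1999$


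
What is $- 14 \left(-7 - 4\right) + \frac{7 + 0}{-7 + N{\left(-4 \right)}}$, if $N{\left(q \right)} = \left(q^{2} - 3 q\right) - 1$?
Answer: $\frac{3087}{20} \approx 154.35$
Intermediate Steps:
$N{\left(q \right)} = -1 + q^{2} - 3 q$ ($N{\left(q \right)} = \left(q^{2} - 3 q\right) + \left(-4 + 3\right) = \left(q^{2} - 3 q\right) - 1 = -1 + q^{2} - 3 q$)
$- 14 \left(-7 - 4\right) + \frac{7 + 0}{-7 + N{\left(-4 \right)}} = - 14 \left(-7 - 4\right) + \frac{7 + 0}{-7 - \left(-11 - 16\right)} = \left(-14\right) \left(-11\right) + \frac{7}{-7 + \left(-1 + 16 + 12\right)} = 154 + \frac{7}{-7 + 27} = 154 + \frac{7}{20} = \frac{3087}{20}$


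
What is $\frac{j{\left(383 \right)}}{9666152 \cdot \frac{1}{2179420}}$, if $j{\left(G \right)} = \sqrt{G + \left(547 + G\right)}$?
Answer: $\frac{544855 \sqrt{1313}}{2416538} \approx 8.17$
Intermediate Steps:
$j{\left(G \right)} = \sqrt{547 + 2 G}$
$\frac{j{\left(383 \right)}}{9666152 \cdot \frac{1}{2179420}} = \frac{\sqrt{547 + 2 \cdot 383}}{9666152 \cdot \frac{1}{2179420}} = \frac{\sqrt{547 + 766}}{9666152 \cdot \frac{1}{2179420}} = \frac{\sqrt{1313}}{\frac{2416538}{544855}} = \sqrt{1313} \cdot \frac{544855}{2416538} = \frac{544855 \sqrt{1313}}{2416538}$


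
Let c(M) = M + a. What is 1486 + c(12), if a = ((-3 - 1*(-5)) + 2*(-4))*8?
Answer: 1450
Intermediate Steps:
a = -48 (a = ((-3 + 5) - 8)*8 = (2 - 8)*8 = -6*8 = -48)
c(M) = -48 + M (c(M) = M - 48 = -48 + M)
1486 + c(12) = 1486 + (-48 + 12) = 1486 - 36 = 1450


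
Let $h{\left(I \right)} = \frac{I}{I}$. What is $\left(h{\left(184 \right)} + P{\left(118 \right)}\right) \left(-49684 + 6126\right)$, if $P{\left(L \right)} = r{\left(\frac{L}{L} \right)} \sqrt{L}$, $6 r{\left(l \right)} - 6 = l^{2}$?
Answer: $-43558 - \frac{152453 \sqrt{118}}{3} \approx -5.9558 \cdot 10^{5}$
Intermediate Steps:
$h{\left(I \right)} = 1$
$r{\left(l \right)} = 1 + \frac{l^{2}}{6}$
$P{\left(L \right)} = \frac{7 \sqrt{L}}{6}$ ($P{\left(L \right)} = \left(1 + \frac{\left(\frac{L}{L}\right)^{2}}{6}\right) \sqrt{L} = \left(1 + \frac{1^{2}}{6}\right) \sqrt{L} = \left(1 + \frac{1}{6} \cdot 1\right) \sqrt{L} = \left(1 + \frac{1}{6}\right) \sqrt{L} = \frac{7 \sqrt{L}}{6}$)
$\left(h{\left(184 \right)} + P{\left(118 \right)}\right) \left(-49684 + 6126\right) = \left(1 + \frac{7 \sqrt{118}}{6}\right) \left(-49684 + 6126\right) = \left(1 + \frac{7 \sqrt{118}}{6}\right) \left(-43558\right) = -43558 - \frac{152453 \sqrt{118}}{3}$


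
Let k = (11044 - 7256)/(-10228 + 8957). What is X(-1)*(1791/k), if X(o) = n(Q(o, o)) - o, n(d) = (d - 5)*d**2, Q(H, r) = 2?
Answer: 25039971/3788 ≈ 6610.3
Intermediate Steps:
n(d) = d**2*(-5 + d) (n(d) = (-5 + d)*d**2 = d**2*(-5 + d))
k = -3788/1271 (k = 3788/(-1271) = 3788*(-1/1271) = -3788/1271 ≈ -2.9803)
X(o) = -12 - o (X(o) = 2**2*(-5 + 2) - o = 4*(-3) - o = -12 - o)
X(-1)*(1791/k) = (-12 - 1*(-1))*(1791/(-3788/1271)) = (-12 + 1)*(1791*(-1271/3788)) = -11*(-2276361/3788) = 25039971/3788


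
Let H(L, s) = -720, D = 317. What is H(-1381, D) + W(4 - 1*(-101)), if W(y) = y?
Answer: -615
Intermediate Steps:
H(-1381, D) + W(4 - 1*(-101)) = -720 + (4 - 1*(-101)) = -720 + (4 + 101) = -720 + 105 = -615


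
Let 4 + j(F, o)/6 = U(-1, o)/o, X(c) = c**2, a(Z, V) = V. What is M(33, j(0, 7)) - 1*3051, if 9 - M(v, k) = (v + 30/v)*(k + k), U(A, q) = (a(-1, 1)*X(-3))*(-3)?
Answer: 1086/7 ≈ 155.14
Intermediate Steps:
U(A, q) = -27 (U(A, q) = (1*(-3)**2)*(-3) = (1*9)*(-3) = 9*(-3) = -27)
j(F, o) = -24 - 162/o (j(F, o) = -24 + 6*(-27/o) = -24 - 162/o)
M(v, k) = 9 - 2*k*(v + 30/v) (M(v, k) = 9 - (v + 30/v)*(k + k) = 9 - (v + 30/v)*2*k = 9 - 2*k*(v + 30/v))
M(33, j(0, 7)) - 1*3051 = (9 - 60*(-24 - 162/7)/33 - 2*(-24 - 162/7)*33) - 1*3051 = (9 - 60*(-24 - 162*1/7)*1/33 - 2*(-24 - 162*1/7)*33) - 3051 = (9 - 60*(-24 - 162/7)*1/33 - 2*(-24 - 162/7)*33) - 3051 = (9 - 60*(-330/7)*1/33 - 2*(-330/7)*33) - 3051 = (9 + 600/7 + 21780/7) - 3051 = 22443/7 - 3051 = 1086/7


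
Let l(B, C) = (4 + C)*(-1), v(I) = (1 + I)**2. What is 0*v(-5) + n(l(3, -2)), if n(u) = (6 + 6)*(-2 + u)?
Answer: -48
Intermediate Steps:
l(B, C) = -4 - C
n(u) = -24 + 12*u (n(u) = 12*(-2 + u) = -24 + 12*u)
0*v(-5) + n(l(3, -2)) = 0*(1 - 5)**2 + (-24 + 12*(-4 - 1*(-2))) = 0*(-4)**2 + (-24 + 12*(-4 + 2)) = 0*16 + (-24 + 12*(-2)) = 0 + (-24 - 24) = 0 - 48 = -48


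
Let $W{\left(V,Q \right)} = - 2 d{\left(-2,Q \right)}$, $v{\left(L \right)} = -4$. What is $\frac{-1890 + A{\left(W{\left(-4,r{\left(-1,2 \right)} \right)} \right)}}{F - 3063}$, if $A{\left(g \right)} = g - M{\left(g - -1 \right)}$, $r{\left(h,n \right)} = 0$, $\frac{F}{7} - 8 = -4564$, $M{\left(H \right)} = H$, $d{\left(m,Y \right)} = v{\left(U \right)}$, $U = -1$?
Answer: $\frac{1891}{34955} \approx 0.054098$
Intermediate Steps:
$d{\left(m,Y \right)} = -4$
$F = -31892$ ($F = 56 + 7 \left(-4564\right) = 56 - 31948 = -31892$)
$W{\left(V,Q \right)} = 8$ ($W{\left(V,Q \right)} = \left(-2\right) \left(-4\right) = 8$)
$A{\left(g \right)} = -1$ ($A{\left(g \right)} = g - \left(g - -1\right) = g - \left(g + 1\right) = g - \left(1 + g\right) = -1$)
$\frac{-1890 + A{\left(W{\left(-4,r{\left(-1,2 \right)} \right)} \right)}}{F - 3063} = \frac{-1890 - 1}{-31892 - 3063} = - \frac{1891}{-34955} = \left(-1891\right) \left(- \frac{1}{34955}\right) = \frac{1891}{34955}$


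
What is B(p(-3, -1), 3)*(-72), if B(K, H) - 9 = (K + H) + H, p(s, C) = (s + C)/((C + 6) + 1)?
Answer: -1032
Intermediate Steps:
p(s, C) = (C + s)/(7 + C) (p(s, C) = (C + s)/((6 + C) + 1) = (C + s)/(7 + C))
B(K, H) = 9 + K + 2*H (B(K, H) = 9 + ((K + H) + H) = 9 + ((H + K) + H) = 9 + (K + 2*H) = 9 + K + 2*H)
B(p(-3, -1), 3)*(-72) = (9 + (-1 - 3)/(7 - 1) + 2*3)*(-72) = (9 - 4/6 + 6)*(-72) = (9 + (⅙)*(-4) + 6)*(-72) = (9 - ⅔ + 6)*(-72) = (43/3)*(-72) = -1032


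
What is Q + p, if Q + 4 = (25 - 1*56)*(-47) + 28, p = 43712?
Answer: 45193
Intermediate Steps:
Q = 1481 (Q = -4 + ((25 - 1*56)*(-47) + 28) = -4 + ((25 - 56)*(-47) + 28) = -4 + (-31*(-47) + 28) = -4 + (1457 + 28) = -4 + 1485 = 1481)
Q + p = 1481 + 43712 = 45193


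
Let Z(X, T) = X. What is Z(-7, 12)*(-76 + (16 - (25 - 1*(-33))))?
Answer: 826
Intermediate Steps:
Z(-7, 12)*(-76 + (16 - (25 - 1*(-33)))) = -7*(-76 + (16 - (25 - 1*(-33)))) = -7*(-76 + (16 - (25 + 33))) = -7*(-76 + (16 - 1*58)) = -7*(-76 + (16 - 58)) = -7*(-76 - 42) = -7*(-118) = 826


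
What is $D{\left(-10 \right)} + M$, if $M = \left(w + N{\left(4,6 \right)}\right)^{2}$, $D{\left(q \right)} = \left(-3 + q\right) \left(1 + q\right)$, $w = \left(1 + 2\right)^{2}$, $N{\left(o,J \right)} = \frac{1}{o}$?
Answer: $\frac{3241}{16} \approx 202.56$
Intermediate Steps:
$w = 9$ ($w = 3^{2} = 9$)
$D{\left(q \right)} = \left(1 + q\right) \left(-3 + q\right)$
$M = \frac{1369}{16}$ ($M = \left(9 + \frac{1}{4}\right)^{2} = \left(\frac{37}{4}\right)^{2} = \frac{1369}{16} \approx 85.563$)
$D{\left(-10 \right)} + M = \left(-3 + \left(-10\right)^{2} - -20\right) + \frac{1369}{16} = \left(-3 + 100 + 20\right) + \frac{1369}{16} = 117 + \frac{1369}{16} = \frac{3241}{16}$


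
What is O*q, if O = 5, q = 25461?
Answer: 127305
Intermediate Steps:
O*q = 5*25461 = 127305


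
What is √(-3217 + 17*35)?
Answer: I*√2622 ≈ 51.205*I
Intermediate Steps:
√(-3217 + 17*35) = √(-3217 + 595) = √(-2622) = I*√2622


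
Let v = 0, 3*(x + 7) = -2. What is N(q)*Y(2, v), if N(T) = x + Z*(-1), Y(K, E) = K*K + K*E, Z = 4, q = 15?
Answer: -140/3 ≈ -46.667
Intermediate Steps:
x = -23/3 (x = -7 + (1/3)*(-2) = -7 - 2/3 = -23/3 ≈ -7.6667)
Y(K, E) = K**2 + E*K
N(T) = -35/3 (N(T) = -23/3 + 4*(-1) = -23/3 - 4 = -35/3)
N(q)*Y(2, v) = -70*(0 + 2)/3 = -70*2/3 = -35/3*4 = -140/3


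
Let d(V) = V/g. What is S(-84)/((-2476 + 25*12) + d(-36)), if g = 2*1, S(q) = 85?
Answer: -85/2194 ≈ -0.038742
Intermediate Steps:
g = 2
d(V) = V/2
S(-84)/((-2476 + 25*12) + d(-36)) = 85/((-2476 + 25*12) + (½)*(-36)) = 85/((-2476 + 300) - 18) = 85/(-2176 - 18) = 85/(-2194) = 85*(-1/2194) = -85/2194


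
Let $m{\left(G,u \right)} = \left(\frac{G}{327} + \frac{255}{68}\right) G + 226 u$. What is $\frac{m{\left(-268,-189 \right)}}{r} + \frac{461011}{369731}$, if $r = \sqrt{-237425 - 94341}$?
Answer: $\frac{461011}{369731} + \frac{14224289 i \sqrt{331766}}{108487482} \approx 1.2469 + 75.521 i$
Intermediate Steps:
$r = i \sqrt{331766}$ ($r = \sqrt{-331766} = i \sqrt{331766} \approx 575.99 i$)
$m{\left(G,u \right)} = 226 u + G \left(\frac{15}{4} + \frac{G}{327}\right)$ ($m{\left(G,u \right)} = \left(G \frac{1}{327} + 255 \cdot \frac{1}{68}\right) G + 226 u = \left(\frac{G}{327} + \frac{15}{4}\right) G + 226 u = \left(\frac{15}{4} + \frac{G}{327}\right) G + 226 u = G \left(\frac{15}{4} + \frac{G}{327}\right) + 226 u = 226 u + G \left(\frac{15}{4} + \frac{G}{327}\right)$)
$\frac{m{\left(-268,-189 \right)}}{r} + \frac{461011}{369731} = \frac{226 \left(-189\right) + \frac{\left(-268\right)^{2}}{327} + \frac{15}{4} \left(-268\right)}{i \sqrt{331766}} + \frac{461011}{369731} = \left(-42714 + \frac{1}{327} \cdot 71824 - 1005\right) \left(- \frac{i \sqrt{331766}}{331766}\right) + 461011 \cdot \frac{1}{369731} = \left(-42714 + \frac{71824}{327} - 1005\right) \left(- \frac{i \sqrt{331766}}{331766}\right) + \frac{461011}{369731} = - \frac{14224289 \left(- \frac{i \sqrt{331766}}{331766}\right)}{327} + \frac{461011}{369731} = \frac{14224289 i \sqrt{331766}}{108487482} + \frac{461011}{369731} = \frac{461011}{369731} + \frac{14224289 i \sqrt{331766}}{108487482}$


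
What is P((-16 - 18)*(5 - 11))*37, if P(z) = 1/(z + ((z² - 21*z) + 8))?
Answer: 37/37544 ≈ 0.00098551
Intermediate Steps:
P(z) = 1/(8 + z² - 20*z) (P(z) = 1/(z + (8 + z² - 21*z)) = 1/(8 + z² - 20*z))
P((-16 - 18)*(5 - 11))*37 = 37/(8 + ((-16 - 18)*(5 - 11))² - 20*(-16 - 18)*(5 - 11)) = 37/(8 + (-34*(-6))² - (-680)*(-6)) = 37/(8 + 204² - 20*204) = 37/(8 + 41616 - 4080) = 37/37544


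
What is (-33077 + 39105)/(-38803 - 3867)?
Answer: -3014/21335 ≈ -0.14127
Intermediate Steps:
(-33077 + 39105)/(-38803 - 3867) = 6028/(-42670) = 6028*(-1/42670) = -3014/21335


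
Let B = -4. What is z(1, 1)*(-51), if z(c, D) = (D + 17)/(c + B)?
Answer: 306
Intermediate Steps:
z(c, D) = (17 + D)/(-4 + c) (z(c, D) = (D + 17)/(c - 4) = (17 + D)/(-4 + c))
z(1, 1)*(-51) = ((17 + 1)/(-4 + 1))*(-51) = (18/(-3))*(-51) = -⅓*18*(-51) = -6*(-51) = 306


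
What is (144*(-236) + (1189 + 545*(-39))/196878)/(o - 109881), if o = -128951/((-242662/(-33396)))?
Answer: 405895996582979/1524347150866551 ≈ 0.26628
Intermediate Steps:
o = -2153223798/121331 (o = -128951/((-242662*(-1/33396))) = -128951/121331/16698 = -128951*16698/121331 = -2153223798/121331 ≈ -17747.)
(144*(-236) + (1189 + 545*(-39))/196878)/(o - 109881) = (144*(-236) + (1189 + 545*(-39))/196878)/(-2153223798/121331 - 109881) = (-33984 + (1189 - 21255)*(1/196878))/(-15485195409/121331) = (-33984 - 20066*1/196878)*(-121331/15485195409) = (-33984 - 10033/98439)*(-121331/15485195409) = -3345361009/98439*(-121331/15485195409) = 405895996582979/1524347150866551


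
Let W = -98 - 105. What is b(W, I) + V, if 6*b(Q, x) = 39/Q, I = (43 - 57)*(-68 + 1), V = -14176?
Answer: -5755469/406 ≈ -14176.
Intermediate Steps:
I = 938 (I = -14*(-67) = 938)
W = -203
b(Q, x) = 13/(2*Q) (b(Q, x) = (39/Q)/6 = 13/(2*Q))
b(W, I) + V = (13/2)/(-203) - 14176 = (13/2)*(-1/203) - 14176 = -13/406 - 14176 = -5755469/406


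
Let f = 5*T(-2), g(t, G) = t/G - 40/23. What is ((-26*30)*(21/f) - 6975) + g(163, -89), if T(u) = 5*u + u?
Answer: -13726303/2047 ≈ -6705.6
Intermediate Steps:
T(u) = 6*u
g(t, G) = -40/23 + t/G (g(t, G) = t/G - 40*1/23 = t/G - 40/23 = -40/23 + t/G)
f = -60 (f = 5*(6*(-2)) = 5*(-12) = -60)
((-26*30)*(21/f) - 6975) + g(163, -89) = ((-26*30)*(21/(-60)) - 6975) + (-40/23 + 163/(-89)) = (-16380*(-1)/60 - 6975) + (-40/23 + 163*(-1/89)) = (-780*(-7/20) - 6975) + (-40/23 - 163/89) = (273 - 6975) - 7309/2047 = -6702 - 7309/2047 = -13726303/2047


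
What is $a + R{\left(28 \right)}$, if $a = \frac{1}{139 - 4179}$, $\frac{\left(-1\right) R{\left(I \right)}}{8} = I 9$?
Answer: $- \frac{8144641}{4040} \approx -2016.0$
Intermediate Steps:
$R{\left(I \right)} = - 72 I$ ($R{\left(I \right)} = - 8 I 9 = - 8 \cdot 9 I = - 72 I$)
$a = - \frac{1}{4040}$ ($a = \frac{1}{-4040} = - \frac{1}{4040} \approx -0.00024752$)
$a + R{\left(28 \right)} = - \frac{1}{4040} - 2016 = - \frac{8144641}{4040}$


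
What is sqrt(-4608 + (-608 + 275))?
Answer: 9*I*sqrt(61) ≈ 70.292*I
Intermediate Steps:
sqrt(-4608 + (-608 + 275)) = sqrt(-4608 - 333) = sqrt(-4941) = 9*I*sqrt(61)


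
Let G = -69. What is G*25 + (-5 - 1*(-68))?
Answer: -1662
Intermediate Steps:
G*25 + (-5 - 1*(-68)) = -69*25 + (-5 - 1*(-68)) = -1725 + (-5 + 68) = -1725 + 63 = -1662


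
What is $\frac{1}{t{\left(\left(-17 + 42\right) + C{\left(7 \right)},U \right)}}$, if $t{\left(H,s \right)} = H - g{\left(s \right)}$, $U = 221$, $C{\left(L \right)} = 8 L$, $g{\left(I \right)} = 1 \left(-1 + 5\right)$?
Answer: $\frac{1}{77} \approx 0.012987$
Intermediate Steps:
$g{\left(I \right)} = 4$ ($g{\left(I \right)} = 1 \cdot 4 = 4$)
$t{\left(H,s \right)} = -4 + H$ ($t{\left(H,s \right)} = H - 4 = -4 + H$)
$\frac{1}{t{\left(\left(-17 + 42\right) + C{\left(7 \right)},U \right)}} = \frac{1}{-4 + \left(\left(-17 + 42\right) + 8 \cdot 7\right)} = \frac{1}{-4 + \left(25 + 56\right)} = \frac{1}{-4 + 81} = \frac{1}{77}$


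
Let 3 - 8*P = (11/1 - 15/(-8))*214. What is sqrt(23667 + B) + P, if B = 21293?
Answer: -11009/32 + 4*sqrt(2810) ≈ -131.99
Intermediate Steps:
P = -11009/32 (P = 3/8 - (11/1 - 15/(-8))*214/8 = 3/8 - (11*1 - 15*(-1/8))*214/8 = 3/8 - (11 + 15/8)*214/8 = 3/8 - 103*214/64 = 3/8 - 1/8*11021/4 = 3/8 - 11021/32 = -11009/32 ≈ -344.03)
sqrt(23667 + B) + P = sqrt(23667 + 21293) - 11009/32 = sqrt(44960) - 11009/32 = 4*sqrt(2810) - 11009/32 = -11009/32 + 4*sqrt(2810)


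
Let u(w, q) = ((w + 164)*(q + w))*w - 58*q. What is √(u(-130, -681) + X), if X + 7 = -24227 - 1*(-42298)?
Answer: √3642182 ≈ 1908.4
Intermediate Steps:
u(w, q) = -58*q + w*(164 + w)*(q + w) (u(w, q) = ((164 + w)*(q + w))*w - 58*q = w*(164 + w)*(q + w) - 58*q = -58*q + w*(164 + w)*(q + w))
X = 18064 (X = -7 + (-24227 - 1*(-42298)) = -7 + (-24227 + 42298) = -7 + 18071 = 18064)
√(u(-130, -681) + X) = √(((-130)³ - 58*(-681) + 164*(-130)² - 681*(-130)² + 164*(-681)*(-130)) + 18064) = √((-2197000 + 39498 + 164*16900 - 681*16900 + 14518920) + 18064) = √((-2197000 + 39498 + 2771600 - 11508900 + 14518920) + 18064) = √(3624118 + 18064) = √3642182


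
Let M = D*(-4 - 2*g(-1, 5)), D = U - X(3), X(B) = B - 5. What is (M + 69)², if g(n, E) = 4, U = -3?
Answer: 6561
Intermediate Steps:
X(B) = -5 + B
D = -1 (D = -3 - (-5 + 3) = -3 - 1*(-2) = -3 + 2 = -1)
M = 12 (M = -(-4 - 2*4) = -(-4 - 8) = -1*(-12) = 12)
(M + 69)² = (12 + 69)² = 81² = 6561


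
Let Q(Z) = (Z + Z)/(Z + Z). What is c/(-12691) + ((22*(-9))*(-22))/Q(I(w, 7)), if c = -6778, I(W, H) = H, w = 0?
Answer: 55288774/12691 ≈ 4356.5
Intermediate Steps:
Q(Z) = 1 (Q(Z) = (2*Z)/((2*Z)) = (2*Z)*(1/(2*Z)) = 1)
c/(-12691) + ((22*(-9))*(-22))/Q(I(w, 7)) = -6778/(-12691) + ((22*(-9))*(-22))/1 = -6778*(-1/12691) - 198*(-22)*1 = 6778/12691 + 4356*1 = 6778/12691 + 4356 = 55288774/12691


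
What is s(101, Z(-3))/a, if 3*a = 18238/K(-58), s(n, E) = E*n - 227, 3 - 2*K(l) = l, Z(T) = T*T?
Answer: 5673/1658 ≈ 3.4216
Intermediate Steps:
Z(T) = T²
K(l) = 3/2 - l/2
s(n, E) = -227 + E*n
a = 36476/183 (a = (18238/(3/2 - ½*(-58)))/3 = (18238/(3/2 + 29))/3 = (18238/(61/2))/3 = (18238*(2/61))/3 = (⅓)*(36476/61) = 36476/183 ≈ 199.32)
s(101, Z(-3))/a = (-227 + (-3)²*101)/(36476/183) = (-227 + 9*101)*(183/36476) = (-227 + 909)*(183/36476) = 682*(183/36476) = 5673/1658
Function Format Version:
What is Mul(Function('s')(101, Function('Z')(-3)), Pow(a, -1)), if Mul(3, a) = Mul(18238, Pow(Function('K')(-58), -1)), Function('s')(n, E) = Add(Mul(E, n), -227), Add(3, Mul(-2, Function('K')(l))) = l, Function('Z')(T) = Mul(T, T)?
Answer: Rational(5673, 1658) ≈ 3.4216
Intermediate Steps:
Function('Z')(T) = Pow(T, 2)
Function('K')(l) = Add(Rational(3, 2), Mul(Rational(-1, 2), l))
Function('s')(n, E) = Add(-227, Mul(E, n))
a = Rational(36476, 183) (a = Mul(Rational(1, 3), Mul(18238, Pow(Add(Rational(3, 2), Mul(Rational(-1, 2), -58)), -1))) = Mul(Rational(1, 3), Mul(18238, Pow(Add(Rational(3, 2), 29), -1))) = Mul(Rational(1, 3), Mul(18238, Pow(Rational(61, 2), -1))) = Mul(Rational(1, 3), Mul(18238, Rational(2, 61))) = Mul(Rational(1, 3), Rational(36476, 61)) = Rational(36476, 183) ≈ 199.32)
Mul(Function('s')(101, Function('Z')(-3)), Pow(a, -1)) = Mul(Add(-227, Mul(Pow(-3, 2), 101)), Pow(Rational(36476, 183), -1)) = Mul(Add(-227, Mul(9, 101)), Rational(183, 36476)) = Mul(Add(-227, 909), Rational(183, 36476)) = Mul(682, Rational(183, 36476)) = Rational(5673, 1658)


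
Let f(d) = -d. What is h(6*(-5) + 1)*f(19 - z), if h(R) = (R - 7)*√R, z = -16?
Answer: 1260*I*√29 ≈ 6785.3*I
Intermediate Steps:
h(R) = √R*(-7 + R) (h(R) = (-7 + R)*√R = √R*(-7 + R))
h(6*(-5) + 1)*f(19 - z) = (√(6*(-5) + 1)*(-7 + (6*(-5) + 1)))*(-(19 - 1*(-16))) = (√(-30 + 1)*(-7 + (-30 + 1)))*(-(19 + 16)) = (√(-29)*(-7 - 29))*(-1*35) = ((I*√29)*(-36))*(-35) = -36*I*√29*(-35) = 1260*I*√29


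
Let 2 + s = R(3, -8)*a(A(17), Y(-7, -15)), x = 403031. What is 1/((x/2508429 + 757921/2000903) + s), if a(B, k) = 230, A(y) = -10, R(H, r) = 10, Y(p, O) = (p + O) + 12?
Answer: 5019123111387/11536652526920428 ≈ 0.00043506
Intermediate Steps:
Y(p, O) = 12 + O + p (Y(p, O) = (O + p) + 12 = 12 + O + p)
s = 2298 (s = -2 + 10*230 = -2 + 2300 = 2298)
1/((x/2508429 + 757921/2000903) + s) = 1/((403031/2508429 + 757921/2000903) + 2298) = 1/(2707616953102/5019123111387 + 2298) = 1/(11536652526920428/5019123111387) = 5019123111387/11536652526920428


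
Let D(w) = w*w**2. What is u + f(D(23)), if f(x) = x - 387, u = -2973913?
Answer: -2962133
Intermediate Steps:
D(w) = w**3
f(x) = -387 + x
u + f(D(23)) = -2973913 + (-387 + 23**3) = -2973913 + (-387 + 12167) = -2973913 + 11780 = -2962133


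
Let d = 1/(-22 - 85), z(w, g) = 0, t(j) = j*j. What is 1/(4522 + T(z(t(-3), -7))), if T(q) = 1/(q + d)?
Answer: 1/4415 ≈ 0.00022650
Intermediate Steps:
t(j) = j**2
d = -1/107 (d = 1/(-107) = -1/107 ≈ -0.0093458)
T(q) = 1/(-1/107 + q) (T(q) = 1/(q - 1/107) = 1/(-1/107 + q))
1/(4522 + T(z(t(-3), -7))) = 1/(4522 + 107/(-1 + 107*0)) = 1/(4522 + 107/(-1 + 0)) = 1/(4522 + 107/(-1)) = 1/(4522 + 107*(-1)) = 1/(4522 - 107) = 1/4415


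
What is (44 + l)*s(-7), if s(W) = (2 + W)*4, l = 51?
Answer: -1900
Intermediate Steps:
s(W) = 8 + 4*W
(44 + l)*s(-7) = (44 + 51)*(8 + 4*(-7)) = 95*(8 - 28) = 95*(-20) = -1900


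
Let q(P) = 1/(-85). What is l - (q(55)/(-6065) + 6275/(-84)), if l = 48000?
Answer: 2081831719291/43304100 ≈ 48075.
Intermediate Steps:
q(P) = -1/85
l - (q(55)/(-6065) + 6275/(-84)) = 48000 - (-1/85/(-6065) + 6275/(-84)) = 48000 - (-1/85*(-1/6065) + 6275*(-1/84)) = 48000 - (1/515525 - 6275/84) = 48000 - 1*(-3234919291/43304100) = 48000 + 3234919291/43304100 = 2081831719291/43304100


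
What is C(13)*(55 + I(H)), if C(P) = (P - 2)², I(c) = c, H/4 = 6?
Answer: 9559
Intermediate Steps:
H = 24 (H = 4*6 = 24)
C(P) = (-2 + P)²
C(13)*(55 + I(H)) = (-2 + 13)²*(55 + 24) = 11²*79 = 121*79 = 9559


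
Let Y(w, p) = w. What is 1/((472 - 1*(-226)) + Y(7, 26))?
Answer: 1/705 ≈ 0.0014184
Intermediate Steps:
1/((472 - 1*(-226)) + Y(7, 26)) = 1/((472 - 1*(-226)) + 7) = 1/((472 + 226) + 7) = 1/(698 + 7) = 1/705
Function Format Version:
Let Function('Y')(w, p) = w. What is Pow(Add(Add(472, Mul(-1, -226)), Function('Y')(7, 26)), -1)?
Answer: Rational(1, 705) ≈ 0.0014184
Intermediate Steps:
Pow(Add(Add(472, Mul(-1, -226)), Function('Y')(7, 26)), -1) = Pow(Add(Add(472, Mul(-1, -226)), 7), -1) = Pow(Add(Add(472, 226), 7), -1) = Pow(Add(698, 7), -1) = Pow(705, -1) = Rational(1, 705)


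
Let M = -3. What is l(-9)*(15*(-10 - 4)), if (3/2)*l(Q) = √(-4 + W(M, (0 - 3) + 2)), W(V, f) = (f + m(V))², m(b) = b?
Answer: -280*√3 ≈ -484.97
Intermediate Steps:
W(V, f) = (V + f)² (W(V, f) = (f + V)² = (V + f)²)
l(Q) = 4*√3/3 (l(Q) = 2*√(-4 + (-3 + ((0 - 3) + 2))²)/3 = 2*√(-4 + (-3 + (-3 + 2))²)/3 = 2*√(-4 + (-3 - 1)²)/3 = 2*√(-4 + (-4)²)/3 = 2*√(-4 + 16)/3 = 2*√12/3 = 2*(2*√3)/3 = 4*√3/3)
l(-9)*(15*(-10 - 4)) = (4*√3/3)*(15*(-10 - 4)) = (4*√3/3)*(15*(-14)) = (4*√3/3)*(-210) = -280*√3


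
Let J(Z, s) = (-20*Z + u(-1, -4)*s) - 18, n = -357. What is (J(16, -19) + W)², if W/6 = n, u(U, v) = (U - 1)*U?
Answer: 6340324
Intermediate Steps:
u(U, v) = U*(-1 + U) (u(U, v) = (-1 + U)*U = U*(-1 + U))
J(Z, s) = -18 - 20*Z + 2*s (J(Z, s) = (-20*Z + (-(-1 - 1))*s) - 18 = (-20*Z + (-1*(-2))*s) - 18 = (-20*Z + 2*s) - 18 = -18 - 20*Z + 2*s)
W = -2142 (W = 6*(-357) = -2142)
(J(16, -19) + W)² = ((-18 - 20*16 + 2*(-19)) - 2142)² = ((-18 - 320 - 38) - 2142)² = (-376 - 2142)² = (-2518)² = 6340324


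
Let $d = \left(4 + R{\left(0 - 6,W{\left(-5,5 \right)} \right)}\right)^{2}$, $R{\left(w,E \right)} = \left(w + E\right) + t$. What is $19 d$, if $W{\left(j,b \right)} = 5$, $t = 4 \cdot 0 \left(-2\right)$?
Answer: $171$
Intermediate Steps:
$t = 0$ ($t = 0 \left(-2\right) = 0$)
$R{\left(w,E \right)} = E + w$ ($R{\left(w,E \right)} = \left(w + E\right) + 0 = \left(E + w\right) + 0 = E + w$)
$d = 9$ ($d = \left(4 + \left(5 + \left(0 - 6\right)\right)\right)^{2} = \left(4 + \left(5 - 6\right)\right)^{2} = \left(4 - 1\right)^{2} = 3^{2} = 9$)
$19 d = 19 \cdot 9 = 171$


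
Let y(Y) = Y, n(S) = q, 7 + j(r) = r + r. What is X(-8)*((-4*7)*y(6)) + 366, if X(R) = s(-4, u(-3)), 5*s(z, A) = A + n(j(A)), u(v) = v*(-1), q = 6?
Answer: 318/5 ≈ 63.600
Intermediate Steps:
j(r) = -7 + 2*r (j(r) = -7 + (r + r) = -7 + 2*r)
u(v) = -v
n(S) = 6
s(z, A) = 6/5 + A/5 (s(z, A) = (A + 6)/5 = (6 + A)/5 = 6/5 + A/5)
X(R) = 9/5 (X(R) = 6/5 + (-1*(-3))/5 = 6/5 + (⅕)*3 = 6/5 + ⅗ = 9/5)
X(-8)*((-4*7)*y(6)) + 366 = 9*(-4*7*6)/5 + 366 = 9*(-28*6)/5 + 366 = (9/5)*(-168) + 366 = -1512/5 + 366 = 318/5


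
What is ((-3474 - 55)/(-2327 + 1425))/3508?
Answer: 3529/3164216 ≈ 0.0011153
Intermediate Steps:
((-3474 - 55)/(-2327 + 1425))/3508 = -3529/(-902)*(1/3508) = -3529*(-1/902)*(1/3508) = (3529/902)*(1/3508) = 3529/3164216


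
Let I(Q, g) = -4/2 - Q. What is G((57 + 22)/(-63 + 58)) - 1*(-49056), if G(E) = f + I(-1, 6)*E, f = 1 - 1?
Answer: 245359/5 ≈ 49072.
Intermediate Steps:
f = 0
I(Q, g) = -2 - Q (I(Q, g) = -4*½ - Q = -2 - Q)
G(E) = -E (G(E) = 0 + (-2 - 1*(-1))*E = 0 + (-2 + 1)*E = 0 - E = -E)
G((57 + 22)/(-63 + 58)) - 1*(-49056) = -(57 + 22)/(-63 + 58) - 1*(-49056) = -79/(-5) + 49056 = -79*(-1)/5 + 49056 = -1*(-79/5) + 49056 = 79/5 + 49056 = 245359/5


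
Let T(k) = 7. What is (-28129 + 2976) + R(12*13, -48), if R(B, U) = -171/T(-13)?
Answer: -176242/7 ≈ -25177.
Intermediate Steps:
R(B, U) = -171/7
(-28129 + 2976) + R(12*13, -48) = (-28129 + 2976) - 171/7 = -25153 - 171/7 = -176242/7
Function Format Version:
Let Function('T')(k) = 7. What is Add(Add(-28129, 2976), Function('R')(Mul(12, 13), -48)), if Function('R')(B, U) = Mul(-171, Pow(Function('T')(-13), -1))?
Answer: Rational(-176242, 7) ≈ -25177.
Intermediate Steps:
Function('R')(B, U) = Rational(-171, 7) (Function('R')(B, U) = Mul(-171, Pow(7, -1)) = Mul(-171, Rational(1, 7)) = Rational(-171, 7))
Add(Add(-28129, 2976), Function('R')(Mul(12, 13), -48)) = Add(Add(-28129, 2976), Rational(-171, 7)) = Add(-25153, Rational(-171, 7)) = Rational(-176242, 7)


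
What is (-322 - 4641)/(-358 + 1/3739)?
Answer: 2650951/191223 ≈ 13.863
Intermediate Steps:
(-322 - 4641)/(-358 + 1/3739) = -4963/(-358 + 1/3739) = -4963/(-1338561/3739) = -4963*(-3739/1338561) = 2650951/191223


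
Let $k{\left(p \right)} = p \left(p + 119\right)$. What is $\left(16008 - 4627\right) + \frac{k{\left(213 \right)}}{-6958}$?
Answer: $\frac{557171}{49} \approx 11371.0$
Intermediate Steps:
$k{\left(p \right)} = p \left(119 + p\right)$
$\left(16008 - 4627\right) + \frac{k{\left(213 \right)}}{-6958} = \left(16008 - 4627\right) + \frac{213 \left(119 + 213\right)}{-6958} = \left(16008 - 4627\right) + 213 \cdot 332 \left(- \frac{1}{6958}\right) = 11381 + 70716 \left(- \frac{1}{6958}\right) = 11381 - \frac{498}{49} = \frac{557171}{49}$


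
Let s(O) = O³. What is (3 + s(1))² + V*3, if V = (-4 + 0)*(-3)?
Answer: 52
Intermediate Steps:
V = 12 (V = -4*(-3) = 12)
(3 + s(1))² + V*3 = (3 + 1³)² + 12*3 = (3 + 1)² + 36 = 4² + 36 = 16 + 36 = 52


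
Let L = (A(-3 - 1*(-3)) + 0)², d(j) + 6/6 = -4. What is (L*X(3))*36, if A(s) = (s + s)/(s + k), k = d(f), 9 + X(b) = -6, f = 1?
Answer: 0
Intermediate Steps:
X(b) = -15 (X(b) = -9 - 6 = -15)
d(j) = -5 (d(j) = -1 - 4 = -5)
k = -5
A(s) = 2*s/(-5 + s) (A(s) = (s + s)/(s - 5) = (2*s)/(-5 + s) = 2*s/(-5 + s))
L = 0 (L = (2*(-3 - 1*(-3))/(-5 + (-3 - 1*(-3))) + 0)² = (2*(-3 + 3)/(-5 + (-3 + 3)) + 0)² = (2*0/(-5 + 0) + 0)² = (2*0/(-5) + 0)² = (2*0*(-⅕) + 0)² = (0 + 0)² = 0² = 0)
(L*X(3))*36 = (0*(-15))*36 = 0*36 = 0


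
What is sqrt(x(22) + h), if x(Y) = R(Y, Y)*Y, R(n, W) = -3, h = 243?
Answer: sqrt(177) ≈ 13.304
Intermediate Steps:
x(Y) = -3*Y
sqrt(x(22) + h) = sqrt(-3*22 + 243) = sqrt(-66 + 243) = sqrt(177)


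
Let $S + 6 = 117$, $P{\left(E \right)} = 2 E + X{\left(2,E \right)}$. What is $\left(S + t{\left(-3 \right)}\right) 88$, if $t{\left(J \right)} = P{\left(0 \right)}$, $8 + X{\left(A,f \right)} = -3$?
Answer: $8800$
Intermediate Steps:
$X{\left(A,f \right)} = -11$ ($X{\left(A,f \right)} = -8 - 3 = -11$)
$P{\left(E \right)} = -11 + 2 E$ ($P{\left(E \right)} = 2 E - 11 = -11 + 2 E$)
$t{\left(J \right)} = -11$ ($t{\left(J \right)} = -11 + 2 \cdot 0 = -11 + 0 = -11$)
$S = 111$ ($S = -6 + 117 = 111$)
$\left(S + t{\left(-3 \right)}\right) 88 = \left(111 - 11\right) 88 = 100 \cdot 88 = 8800$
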